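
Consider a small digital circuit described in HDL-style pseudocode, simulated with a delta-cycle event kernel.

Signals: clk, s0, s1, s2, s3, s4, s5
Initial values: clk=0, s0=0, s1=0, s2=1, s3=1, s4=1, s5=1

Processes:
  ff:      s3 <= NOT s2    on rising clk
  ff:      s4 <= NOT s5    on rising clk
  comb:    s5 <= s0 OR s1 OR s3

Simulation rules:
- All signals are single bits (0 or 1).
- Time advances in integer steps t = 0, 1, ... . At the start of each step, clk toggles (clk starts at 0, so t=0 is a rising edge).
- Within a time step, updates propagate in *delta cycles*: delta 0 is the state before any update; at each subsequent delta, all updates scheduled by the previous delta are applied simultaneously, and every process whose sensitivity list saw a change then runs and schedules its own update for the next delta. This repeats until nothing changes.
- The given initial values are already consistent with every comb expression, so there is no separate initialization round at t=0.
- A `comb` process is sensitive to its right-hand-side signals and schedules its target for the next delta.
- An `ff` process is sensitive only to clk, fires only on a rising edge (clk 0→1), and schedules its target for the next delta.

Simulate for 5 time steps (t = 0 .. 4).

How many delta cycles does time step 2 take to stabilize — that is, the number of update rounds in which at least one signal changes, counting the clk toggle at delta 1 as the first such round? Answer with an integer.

2

[bits: s1,s4,clk,s0,s5,s2,s3]
t=0: Δ0=0100111 Δ1=0110111 Δ2=0010110 Δ3=0010010 | 3Δ
t=1: Δ0=0010010 Δ1=0000010 | 1Δ
t=2: Δ0=0000010 Δ1=0010010 Δ2=0110010 | 2Δ
t=3: Δ0=0110010 Δ1=0100010 | 1Δ
t=4: Δ0=0100010 Δ1=0110010 | 1Δ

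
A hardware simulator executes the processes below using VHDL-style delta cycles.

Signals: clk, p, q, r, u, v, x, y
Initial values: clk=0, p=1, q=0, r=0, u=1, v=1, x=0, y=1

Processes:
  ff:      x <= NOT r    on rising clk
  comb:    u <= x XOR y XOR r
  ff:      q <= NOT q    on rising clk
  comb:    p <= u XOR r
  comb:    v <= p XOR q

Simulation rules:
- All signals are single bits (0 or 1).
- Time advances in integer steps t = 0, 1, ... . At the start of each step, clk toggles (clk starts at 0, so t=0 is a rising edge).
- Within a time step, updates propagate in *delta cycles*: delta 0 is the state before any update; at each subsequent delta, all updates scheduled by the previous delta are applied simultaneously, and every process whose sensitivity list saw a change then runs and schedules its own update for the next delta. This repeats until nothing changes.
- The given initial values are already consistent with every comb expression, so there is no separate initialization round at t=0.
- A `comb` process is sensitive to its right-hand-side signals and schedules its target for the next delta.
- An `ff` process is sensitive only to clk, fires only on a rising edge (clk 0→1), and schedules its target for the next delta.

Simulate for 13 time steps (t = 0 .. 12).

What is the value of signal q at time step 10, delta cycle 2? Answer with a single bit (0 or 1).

t0.Δ0 y=1 v=1 p=1 q=0 u=1 r=0 x=0 clk=0
t0.Δ1 y=1 v=1 p=1 q=0 u=1 r=0 x=0 clk=1
t0.Δ2 y=1 v=1 p=1 q=1 u=1 r=0 x=1 clk=1
t0.Δ3 y=1 v=0 p=1 q=1 u=0 r=0 x=1 clk=1
t0.Δ4 y=1 v=0 p=0 q=1 u=0 r=0 x=1 clk=1
t0.Δ5 y=1 v=1 p=0 q=1 u=0 r=0 x=1 clk=1
t1.Δ0 y=1 v=1 p=0 q=1 u=0 r=0 x=1 clk=1
t1.Δ1 y=1 v=1 p=0 q=1 u=0 r=0 x=1 clk=0
t2.Δ0 y=1 v=1 p=0 q=1 u=0 r=0 x=1 clk=0
t2.Δ1 y=1 v=1 p=0 q=1 u=0 r=0 x=1 clk=1
t2.Δ2 y=1 v=1 p=0 q=0 u=0 r=0 x=1 clk=1
t2.Δ3 y=1 v=0 p=0 q=0 u=0 r=0 x=1 clk=1
t3.Δ0 y=1 v=0 p=0 q=0 u=0 r=0 x=1 clk=1
t3.Δ1 y=1 v=0 p=0 q=0 u=0 r=0 x=1 clk=0
t4.Δ0 y=1 v=0 p=0 q=0 u=0 r=0 x=1 clk=0
t4.Δ1 y=1 v=0 p=0 q=0 u=0 r=0 x=1 clk=1
t4.Δ2 y=1 v=0 p=0 q=1 u=0 r=0 x=1 clk=1
t4.Δ3 y=1 v=1 p=0 q=1 u=0 r=0 x=1 clk=1
t5.Δ0 y=1 v=1 p=0 q=1 u=0 r=0 x=1 clk=1
t5.Δ1 y=1 v=1 p=0 q=1 u=0 r=0 x=1 clk=0
t6.Δ0 y=1 v=1 p=0 q=1 u=0 r=0 x=1 clk=0
t6.Δ1 y=1 v=1 p=0 q=1 u=0 r=0 x=1 clk=1
t6.Δ2 y=1 v=1 p=0 q=0 u=0 r=0 x=1 clk=1
t6.Δ3 y=1 v=0 p=0 q=0 u=0 r=0 x=1 clk=1
t7.Δ0 y=1 v=0 p=0 q=0 u=0 r=0 x=1 clk=1
t7.Δ1 y=1 v=0 p=0 q=0 u=0 r=0 x=1 clk=0
t8.Δ0 y=1 v=0 p=0 q=0 u=0 r=0 x=1 clk=0
t8.Δ1 y=1 v=0 p=0 q=0 u=0 r=0 x=1 clk=1
t8.Δ2 y=1 v=0 p=0 q=1 u=0 r=0 x=1 clk=1
t8.Δ3 y=1 v=1 p=0 q=1 u=0 r=0 x=1 clk=1
t9.Δ0 y=1 v=1 p=0 q=1 u=0 r=0 x=1 clk=1
t9.Δ1 y=1 v=1 p=0 q=1 u=0 r=0 x=1 clk=0
t10.Δ0 y=1 v=1 p=0 q=1 u=0 r=0 x=1 clk=0
t10.Δ1 y=1 v=1 p=0 q=1 u=0 r=0 x=1 clk=1
t10.Δ2 y=1 v=1 p=0 q=0 u=0 r=0 x=1 clk=1
t10.Δ3 y=1 v=0 p=0 q=0 u=0 r=0 x=1 clk=1
t11.Δ0 y=1 v=0 p=0 q=0 u=0 r=0 x=1 clk=1
t11.Δ1 y=1 v=0 p=0 q=0 u=0 r=0 x=1 clk=0
t12.Δ0 y=1 v=0 p=0 q=0 u=0 r=0 x=1 clk=0
t12.Δ1 y=1 v=0 p=0 q=0 u=0 r=0 x=1 clk=1
t12.Δ2 y=1 v=0 p=0 q=1 u=0 r=0 x=1 clk=1
t12.Δ3 y=1 v=1 p=0 q=1 u=0 r=0 x=1 clk=1

0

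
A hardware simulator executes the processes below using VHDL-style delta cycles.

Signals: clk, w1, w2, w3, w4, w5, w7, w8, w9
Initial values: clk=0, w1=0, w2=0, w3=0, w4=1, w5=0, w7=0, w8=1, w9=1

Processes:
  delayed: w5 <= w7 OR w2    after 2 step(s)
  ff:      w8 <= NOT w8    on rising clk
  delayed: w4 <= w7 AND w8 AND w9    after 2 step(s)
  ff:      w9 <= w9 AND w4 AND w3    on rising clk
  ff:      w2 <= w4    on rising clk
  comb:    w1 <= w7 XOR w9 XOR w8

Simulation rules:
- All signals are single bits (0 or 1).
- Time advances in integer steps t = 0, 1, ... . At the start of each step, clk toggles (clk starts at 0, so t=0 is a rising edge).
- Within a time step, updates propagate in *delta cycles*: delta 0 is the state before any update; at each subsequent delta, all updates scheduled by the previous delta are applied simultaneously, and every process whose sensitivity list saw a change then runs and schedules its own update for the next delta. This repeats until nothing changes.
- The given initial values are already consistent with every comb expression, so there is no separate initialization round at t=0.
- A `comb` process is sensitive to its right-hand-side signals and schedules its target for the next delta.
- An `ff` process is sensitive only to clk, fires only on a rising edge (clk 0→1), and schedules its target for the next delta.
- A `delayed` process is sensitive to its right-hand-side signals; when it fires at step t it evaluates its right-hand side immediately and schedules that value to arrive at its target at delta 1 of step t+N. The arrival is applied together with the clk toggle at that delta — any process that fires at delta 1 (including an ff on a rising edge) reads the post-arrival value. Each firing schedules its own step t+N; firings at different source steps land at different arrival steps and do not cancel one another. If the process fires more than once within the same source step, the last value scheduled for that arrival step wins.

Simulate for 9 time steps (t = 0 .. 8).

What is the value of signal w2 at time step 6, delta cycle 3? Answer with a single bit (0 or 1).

t0.Δ0 w1=0 w7=0 w9=1 w2=0 clk=0 w5=0 w3=0 w8=1 w4=1
t0.Δ1 w1=0 w7=0 w9=1 w2=0 clk=1 w5=0 w3=0 w8=1 w4=1
t0.Δ2 w1=0 w7=0 w9=0 w2=1 clk=1 w5=0 w3=0 w8=0 w4=1
t1.Δ0 w1=0 w7=0 w9=0 w2=1 clk=1 w5=0 w3=0 w8=0 w4=1
t1.Δ1 w1=0 w7=0 w9=0 w2=1 clk=0 w5=0 w3=0 w8=0 w4=1
t2.Δ0 w1=0 w7=0 w9=0 w2=1 clk=0 w5=0 w3=0 w8=0 w4=1
t2.Δ1 w1=0 w7=0 w9=0 w2=1 clk=1 w5=1 w3=0 w8=0 w4=0
t2.Δ2 w1=0 w7=0 w9=0 w2=0 clk=1 w5=1 w3=0 w8=1 w4=0
t2.Δ3 w1=1 w7=0 w9=0 w2=0 clk=1 w5=1 w3=0 w8=1 w4=0
t3.Δ0 w1=1 w7=0 w9=0 w2=0 clk=1 w5=1 w3=0 w8=1 w4=0
t3.Δ1 w1=1 w7=0 w9=0 w2=0 clk=0 w5=1 w3=0 w8=1 w4=0
t4.Δ0 w1=1 w7=0 w9=0 w2=0 clk=0 w5=1 w3=0 w8=1 w4=0
t4.Δ1 w1=1 w7=0 w9=0 w2=0 clk=1 w5=0 w3=0 w8=1 w4=0
t4.Δ2 w1=1 w7=0 w9=0 w2=0 clk=1 w5=0 w3=0 w8=0 w4=0
t4.Δ3 w1=0 w7=0 w9=0 w2=0 clk=1 w5=0 w3=0 w8=0 w4=0
t5.Δ0 w1=0 w7=0 w9=0 w2=0 clk=1 w5=0 w3=0 w8=0 w4=0
t5.Δ1 w1=0 w7=0 w9=0 w2=0 clk=0 w5=0 w3=0 w8=0 w4=0
t6.Δ0 w1=0 w7=0 w9=0 w2=0 clk=0 w5=0 w3=0 w8=0 w4=0
t6.Δ1 w1=0 w7=0 w9=0 w2=0 clk=1 w5=0 w3=0 w8=0 w4=0
t6.Δ2 w1=0 w7=0 w9=0 w2=0 clk=1 w5=0 w3=0 w8=1 w4=0
t6.Δ3 w1=1 w7=0 w9=0 w2=0 clk=1 w5=0 w3=0 w8=1 w4=0
t7.Δ0 w1=1 w7=0 w9=0 w2=0 clk=1 w5=0 w3=0 w8=1 w4=0
t7.Δ1 w1=1 w7=0 w9=0 w2=0 clk=0 w5=0 w3=0 w8=1 w4=0
t8.Δ0 w1=1 w7=0 w9=0 w2=0 clk=0 w5=0 w3=0 w8=1 w4=0
t8.Δ1 w1=1 w7=0 w9=0 w2=0 clk=1 w5=0 w3=0 w8=1 w4=0
t8.Δ2 w1=1 w7=0 w9=0 w2=0 clk=1 w5=0 w3=0 w8=0 w4=0
t8.Δ3 w1=0 w7=0 w9=0 w2=0 clk=1 w5=0 w3=0 w8=0 w4=0

0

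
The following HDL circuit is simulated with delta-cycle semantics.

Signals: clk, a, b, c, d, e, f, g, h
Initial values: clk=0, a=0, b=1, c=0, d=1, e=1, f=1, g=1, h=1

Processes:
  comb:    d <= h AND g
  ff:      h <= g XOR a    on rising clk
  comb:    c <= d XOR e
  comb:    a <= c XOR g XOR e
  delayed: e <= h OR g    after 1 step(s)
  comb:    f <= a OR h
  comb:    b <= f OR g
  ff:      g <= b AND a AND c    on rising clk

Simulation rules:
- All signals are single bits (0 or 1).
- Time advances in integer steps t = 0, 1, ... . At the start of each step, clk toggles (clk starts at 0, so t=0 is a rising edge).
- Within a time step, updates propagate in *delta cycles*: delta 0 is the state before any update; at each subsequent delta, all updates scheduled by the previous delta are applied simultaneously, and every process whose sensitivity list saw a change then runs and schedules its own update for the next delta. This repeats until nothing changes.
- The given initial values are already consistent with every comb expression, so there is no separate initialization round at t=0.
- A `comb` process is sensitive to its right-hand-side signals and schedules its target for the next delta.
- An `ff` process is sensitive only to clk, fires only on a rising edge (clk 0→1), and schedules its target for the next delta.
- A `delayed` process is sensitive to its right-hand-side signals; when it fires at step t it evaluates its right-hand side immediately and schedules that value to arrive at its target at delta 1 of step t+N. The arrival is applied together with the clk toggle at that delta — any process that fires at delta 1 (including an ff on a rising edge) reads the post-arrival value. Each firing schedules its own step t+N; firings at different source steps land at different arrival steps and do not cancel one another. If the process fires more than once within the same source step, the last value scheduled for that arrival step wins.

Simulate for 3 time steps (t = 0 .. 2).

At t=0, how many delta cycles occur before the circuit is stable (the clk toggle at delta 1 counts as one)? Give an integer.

[bits: h,e,d,a,f,clk,c,g,b]
t=0: Δ0=111010011 Δ1=111011011 Δ2=111011001 Δ3=110111001 Δ4=110111101 Δ5=110011101 | 5Δ
t=1: Δ0=110011101 Δ1=110010101 | 1Δ
t=2: Δ0=110010101 Δ1=110011101 Δ2=010011101 Δ3=010001101 Δ4=010001100 | 4Δ

5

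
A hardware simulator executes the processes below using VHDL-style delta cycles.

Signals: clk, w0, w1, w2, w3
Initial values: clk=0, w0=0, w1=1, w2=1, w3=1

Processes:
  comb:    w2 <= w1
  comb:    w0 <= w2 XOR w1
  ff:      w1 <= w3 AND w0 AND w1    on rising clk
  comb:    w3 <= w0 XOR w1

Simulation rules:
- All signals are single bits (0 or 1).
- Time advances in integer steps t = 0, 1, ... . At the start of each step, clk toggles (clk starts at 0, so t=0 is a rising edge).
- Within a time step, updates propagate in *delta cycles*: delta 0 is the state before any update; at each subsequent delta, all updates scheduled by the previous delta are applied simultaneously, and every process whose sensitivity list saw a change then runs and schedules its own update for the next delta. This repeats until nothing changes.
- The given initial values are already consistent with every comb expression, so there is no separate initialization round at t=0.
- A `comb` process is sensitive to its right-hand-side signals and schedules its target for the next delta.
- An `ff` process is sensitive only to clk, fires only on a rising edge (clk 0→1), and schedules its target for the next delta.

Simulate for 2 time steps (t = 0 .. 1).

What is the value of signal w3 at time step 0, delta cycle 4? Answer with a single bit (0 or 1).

1

t0.Δ0 clk=0 w2=1 w3=1 w1=1 w0=0
t0.Δ1 clk=1 w2=1 w3=1 w1=1 w0=0
t0.Δ2 clk=1 w2=1 w3=1 w1=0 w0=0
t0.Δ3 clk=1 w2=0 w3=0 w1=0 w0=1
t0.Δ4 clk=1 w2=0 w3=1 w1=0 w0=0
t0.Δ5 clk=1 w2=0 w3=0 w1=0 w0=0
t1.Δ0 clk=1 w2=0 w3=0 w1=0 w0=0
t1.Δ1 clk=0 w2=0 w3=0 w1=0 w0=0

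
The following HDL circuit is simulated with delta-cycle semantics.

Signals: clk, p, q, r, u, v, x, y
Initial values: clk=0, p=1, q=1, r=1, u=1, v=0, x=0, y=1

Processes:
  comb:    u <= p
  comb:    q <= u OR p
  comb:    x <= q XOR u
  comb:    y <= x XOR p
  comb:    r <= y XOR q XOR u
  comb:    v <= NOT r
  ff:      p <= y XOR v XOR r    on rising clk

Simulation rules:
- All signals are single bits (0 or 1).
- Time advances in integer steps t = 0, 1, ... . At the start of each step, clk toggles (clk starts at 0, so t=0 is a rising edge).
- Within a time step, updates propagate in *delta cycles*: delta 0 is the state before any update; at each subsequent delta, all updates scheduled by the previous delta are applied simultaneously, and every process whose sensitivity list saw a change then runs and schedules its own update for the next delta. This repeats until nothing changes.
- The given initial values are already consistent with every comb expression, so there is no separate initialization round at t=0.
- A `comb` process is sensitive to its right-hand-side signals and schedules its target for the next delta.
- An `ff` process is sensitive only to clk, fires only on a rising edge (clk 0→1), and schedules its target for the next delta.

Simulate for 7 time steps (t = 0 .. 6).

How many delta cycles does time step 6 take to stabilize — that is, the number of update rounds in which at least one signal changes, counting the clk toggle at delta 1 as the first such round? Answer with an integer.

[bits: q,y,u,v,p,r,clk,x]
t=0: Δ0=11101100 Δ1=11101110 Δ2=11100110 Δ3=10000110 Δ4=00000111 Δ5=01000010 Δ6=00010110 Δ7=00000010 Δ8=00010010 | 8Δ
t=1: Δ0=00010010 Δ1=00010000 | 1Δ
t=2: Δ0=00010000 Δ1=00010010 Δ2=00011010 Δ3=11111010 Δ4=11111110 Δ5=11101110 | 5Δ
t=3: Δ0=11101110 Δ1=11101100 | 1Δ
t=4: Δ0=11101100 Δ1=11101110 Δ2=11100110 Δ3=10000110 Δ4=00000111 Δ5=01000010 Δ6=00010110 Δ7=00000010 Δ8=00010010 | 8Δ
t=5: Δ0=00010010 Δ1=00010000 | 1Δ
t=6: Δ0=00010000 Δ1=00010010 Δ2=00011010 Δ3=11111010 Δ4=11111110 Δ5=11101110 | 5Δ

5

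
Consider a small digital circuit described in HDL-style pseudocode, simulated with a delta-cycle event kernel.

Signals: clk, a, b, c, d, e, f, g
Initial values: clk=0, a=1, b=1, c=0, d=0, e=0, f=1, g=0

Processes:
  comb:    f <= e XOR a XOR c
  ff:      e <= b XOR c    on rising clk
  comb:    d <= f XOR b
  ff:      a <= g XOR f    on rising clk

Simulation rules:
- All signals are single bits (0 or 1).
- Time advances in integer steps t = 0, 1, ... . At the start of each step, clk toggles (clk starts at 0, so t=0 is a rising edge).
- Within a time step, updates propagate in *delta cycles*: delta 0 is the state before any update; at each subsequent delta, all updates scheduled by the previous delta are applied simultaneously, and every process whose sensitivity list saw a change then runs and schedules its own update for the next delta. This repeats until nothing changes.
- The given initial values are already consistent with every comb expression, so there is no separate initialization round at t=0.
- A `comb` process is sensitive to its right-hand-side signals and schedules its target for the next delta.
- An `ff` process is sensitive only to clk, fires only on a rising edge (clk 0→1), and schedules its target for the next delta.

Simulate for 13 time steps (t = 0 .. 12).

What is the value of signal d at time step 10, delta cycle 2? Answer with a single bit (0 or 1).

1

t0.Δ0 d=0 e=0 b=1 a=1 g=0 c=0 f=1 clk=0
t0.Δ1 d=0 e=0 b=1 a=1 g=0 c=0 f=1 clk=1
t0.Δ2 d=0 e=1 b=1 a=1 g=0 c=0 f=1 clk=1
t0.Δ3 d=0 e=1 b=1 a=1 g=0 c=0 f=0 clk=1
t0.Δ4 d=1 e=1 b=1 a=1 g=0 c=0 f=0 clk=1
t1.Δ0 d=1 e=1 b=1 a=1 g=0 c=0 f=0 clk=1
t1.Δ1 d=1 e=1 b=1 a=1 g=0 c=0 f=0 clk=0
t2.Δ0 d=1 e=1 b=1 a=1 g=0 c=0 f=0 clk=0
t2.Δ1 d=1 e=1 b=1 a=1 g=0 c=0 f=0 clk=1
t2.Δ2 d=1 e=1 b=1 a=0 g=0 c=0 f=0 clk=1
t2.Δ3 d=1 e=1 b=1 a=0 g=0 c=0 f=1 clk=1
t2.Δ4 d=0 e=1 b=1 a=0 g=0 c=0 f=1 clk=1
t3.Δ0 d=0 e=1 b=1 a=0 g=0 c=0 f=1 clk=1
t3.Δ1 d=0 e=1 b=1 a=0 g=0 c=0 f=1 clk=0
t4.Δ0 d=0 e=1 b=1 a=0 g=0 c=0 f=1 clk=0
t4.Δ1 d=0 e=1 b=1 a=0 g=0 c=0 f=1 clk=1
t4.Δ2 d=0 e=1 b=1 a=1 g=0 c=0 f=1 clk=1
t4.Δ3 d=0 e=1 b=1 a=1 g=0 c=0 f=0 clk=1
t4.Δ4 d=1 e=1 b=1 a=1 g=0 c=0 f=0 clk=1
t5.Δ0 d=1 e=1 b=1 a=1 g=0 c=0 f=0 clk=1
t5.Δ1 d=1 e=1 b=1 a=1 g=0 c=0 f=0 clk=0
t6.Δ0 d=1 e=1 b=1 a=1 g=0 c=0 f=0 clk=0
t6.Δ1 d=1 e=1 b=1 a=1 g=0 c=0 f=0 clk=1
t6.Δ2 d=1 e=1 b=1 a=0 g=0 c=0 f=0 clk=1
t6.Δ3 d=1 e=1 b=1 a=0 g=0 c=0 f=1 clk=1
t6.Δ4 d=0 e=1 b=1 a=0 g=0 c=0 f=1 clk=1
t7.Δ0 d=0 e=1 b=1 a=0 g=0 c=0 f=1 clk=1
t7.Δ1 d=0 e=1 b=1 a=0 g=0 c=0 f=1 clk=0
t8.Δ0 d=0 e=1 b=1 a=0 g=0 c=0 f=1 clk=0
t8.Δ1 d=0 e=1 b=1 a=0 g=0 c=0 f=1 clk=1
t8.Δ2 d=0 e=1 b=1 a=1 g=0 c=0 f=1 clk=1
t8.Δ3 d=0 e=1 b=1 a=1 g=0 c=0 f=0 clk=1
t8.Δ4 d=1 e=1 b=1 a=1 g=0 c=0 f=0 clk=1
t9.Δ0 d=1 e=1 b=1 a=1 g=0 c=0 f=0 clk=1
t9.Δ1 d=1 e=1 b=1 a=1 g=0 c=0 f=0 clk=0
t10.Δ0 d=1 e=1 b=1 a=1 g=0 c=0 f=0 clk=0
t10.Δ1 d=1 e=1 b=1 a=1 g=0 c=0 f=0 clk=1
t10.Δ2 d=1 e=1 b=1 a=0 g=0 c=0 f=0 clk=1
t10.Δ3 d=1 e=1 b=1 a=0 g=0 c=0 f=1 clk=1
t10.Δ4 d=0 e=1 b=1 a=0 g=0 c=0 f=1 clk=1
t11.Δ0 d=0 e=1 b=1 a=0 g=0 c=0 f=1 clk=1
t11.Δ1 d=0 e=1 b=1 a=0 g=0 c=0 f=1 clk=0
t12.Δ0 d=0 e=1 b=1 a=0 g=0 c=0 f=1 clk=0
t12.Δ1 d=0 e=1 b=1 a=0 g=0 c=0 f=1 clk=1
t12.Δ2 d=0 e=1 b=1 a=1 g=0 c=0 f=1 clk=1
t12.Δ3 d=0 e=1 b=1 a=1 g=0 c=0 f=0 clk=1
t12.Δ4 d=1 e=1 b=1 a=1 g=0 c=0 f=0 clk=1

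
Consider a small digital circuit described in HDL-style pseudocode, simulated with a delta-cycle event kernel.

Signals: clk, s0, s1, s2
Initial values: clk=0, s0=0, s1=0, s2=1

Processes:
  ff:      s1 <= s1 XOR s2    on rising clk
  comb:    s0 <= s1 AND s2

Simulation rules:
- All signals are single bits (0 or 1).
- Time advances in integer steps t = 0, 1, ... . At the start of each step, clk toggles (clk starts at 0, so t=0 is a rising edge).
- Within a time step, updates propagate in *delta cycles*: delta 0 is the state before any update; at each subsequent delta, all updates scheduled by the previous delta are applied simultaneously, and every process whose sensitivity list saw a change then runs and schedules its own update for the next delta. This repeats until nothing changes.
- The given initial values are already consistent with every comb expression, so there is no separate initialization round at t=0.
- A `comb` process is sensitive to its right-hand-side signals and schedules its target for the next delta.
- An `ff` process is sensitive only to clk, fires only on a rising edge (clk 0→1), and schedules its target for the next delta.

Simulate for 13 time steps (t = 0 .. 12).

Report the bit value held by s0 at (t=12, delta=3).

[bits: s2,s0,s1,clk]
t=0: Δ0=1000 Δ1=1001 Δ2=1011 Δ3=1111 | 3Δ
t=1: Δ0=1111 Δ1=1110 | 1Δ
t=2: Δ0=1110 Δ1=1111 Δ2=1101 Δ3=1001 | 3Δ
t=3: Δ0=1001 Δ1=1000 | 1Δ
t=4: Δ0=1000 Δ1=1001 Δ2=1011 Δ3=1111 | 3Δ
t=5: Δ0=1111 Δ1=1110 | 1Δ
t=6: Δ0=1110 Δ1=1111 Δ2=1101 Δ3=1001 | 3Δ
t=7: Δ0=1001 Δ1=1000 | 1Δ
t=8: Δ0=1000 Δ1=1001 Δ2=1011 Δ3=1111 | 3Δ
t=9: Δ0=1111 Δ1=1110 | 1Δ
t=10: Δ0=1110 Δ1=1111 Δ2=1101 Δ3=1001 | 3Δ
t=11: Δ0=1001 Δ1=1000 | 1Δ
t=12: Δ0=1000 Δ1=1001 Δ2=1011 Δ3=1111 | 3Δ

1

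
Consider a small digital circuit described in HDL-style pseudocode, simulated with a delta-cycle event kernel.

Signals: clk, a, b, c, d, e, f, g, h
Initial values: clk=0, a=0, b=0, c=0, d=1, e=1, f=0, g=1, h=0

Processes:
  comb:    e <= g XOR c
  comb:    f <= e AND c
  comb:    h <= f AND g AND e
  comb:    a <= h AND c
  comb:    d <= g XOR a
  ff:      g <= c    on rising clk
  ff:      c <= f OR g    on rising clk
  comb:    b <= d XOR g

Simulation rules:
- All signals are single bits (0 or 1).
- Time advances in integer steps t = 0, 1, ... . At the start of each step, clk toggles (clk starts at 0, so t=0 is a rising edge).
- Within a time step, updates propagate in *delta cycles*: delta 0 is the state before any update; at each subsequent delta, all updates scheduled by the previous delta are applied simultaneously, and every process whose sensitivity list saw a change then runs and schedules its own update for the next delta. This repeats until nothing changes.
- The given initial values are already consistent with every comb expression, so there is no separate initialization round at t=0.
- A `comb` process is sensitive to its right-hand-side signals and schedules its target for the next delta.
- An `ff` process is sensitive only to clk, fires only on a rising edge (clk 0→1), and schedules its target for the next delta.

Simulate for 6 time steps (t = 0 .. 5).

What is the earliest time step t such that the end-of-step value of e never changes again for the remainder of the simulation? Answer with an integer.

2

t=0 Δ0: f=0 c=0 a=0 b=0 d=1 clk=0 e=1 g=1 h=0
  Δ1: clk:0→1
  Δ2: c:0→1, g:1→0
  Δ3: f:0→1, b:0→1, d:1→0
  Δ4: b:1→0
  (4Δ to stable)
t=1 Δ0: f=1 c=1 a=0 b=0 d=0 clk=1 e=1 g=0 h=0
  Δ1: clk:1→0
  (1Δ to stable)
t=2 Δ0: f=1 c=1 a=0 b=0 d=0 clk=0 e=1 g=0 h=0
  Δ1: clk:0→1
  Δ2: g:0→1
  Δ3: b:0→1, d:0→1, e:1→0, h:0→1
  Δ4: f:1→0, a:0→1, b:1→0, h:1→0
  Δ5: a:1→0, d:1→0
  Δ6: b:0→1, d:0→1
  Δ7: b:1→0
  (7Δ to stable)
t=3 Δ0: f=0 c=1 a=0 b=0 d=1 clk=1 e=0 g=1 h=0
  Δ1: clk:1→0
  (1Δ to stable)
t=4 Δ0: f=0 c=1 a=0 b=0 d=1 clk=0 e=0 g=1 h=0
  Δ1: clk:0→1
  (1Δ to stable)
t=5 Δ0: f=0 c=1 a=0 b=0 d=1 clk=1 e=0 g=1 h=0
  Δ1: clk:1→0
  (1Δ to stable)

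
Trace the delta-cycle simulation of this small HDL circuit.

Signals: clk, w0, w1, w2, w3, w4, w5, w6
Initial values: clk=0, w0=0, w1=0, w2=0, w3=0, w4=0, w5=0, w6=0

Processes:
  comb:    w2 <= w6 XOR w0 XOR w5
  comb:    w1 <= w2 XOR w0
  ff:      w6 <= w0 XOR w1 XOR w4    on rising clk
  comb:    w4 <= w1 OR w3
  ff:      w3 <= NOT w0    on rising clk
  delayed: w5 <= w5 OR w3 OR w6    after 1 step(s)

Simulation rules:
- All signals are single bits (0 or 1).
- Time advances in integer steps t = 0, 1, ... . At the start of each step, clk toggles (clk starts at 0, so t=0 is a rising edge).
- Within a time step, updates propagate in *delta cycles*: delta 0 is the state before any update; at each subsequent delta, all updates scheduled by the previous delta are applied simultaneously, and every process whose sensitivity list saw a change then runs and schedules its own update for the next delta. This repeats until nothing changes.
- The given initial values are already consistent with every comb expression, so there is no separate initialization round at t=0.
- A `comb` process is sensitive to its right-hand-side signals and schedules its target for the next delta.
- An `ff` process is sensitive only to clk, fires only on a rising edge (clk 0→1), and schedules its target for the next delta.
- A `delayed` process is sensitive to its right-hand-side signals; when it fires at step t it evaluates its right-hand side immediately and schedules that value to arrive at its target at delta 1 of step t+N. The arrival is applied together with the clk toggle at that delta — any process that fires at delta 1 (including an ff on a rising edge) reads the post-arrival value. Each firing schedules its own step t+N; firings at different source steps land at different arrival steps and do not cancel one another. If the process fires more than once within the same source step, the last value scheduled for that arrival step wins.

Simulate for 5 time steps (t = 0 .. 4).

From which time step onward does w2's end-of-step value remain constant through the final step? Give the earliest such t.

[bits: w4,w3,w0,w5,w2,w1,clk,w6]
t=0: Δ0=00000000 Δ1=00000010 Δ2=01000010 Δ3=11000010 | 3Δ
t=1: Δ0=11000010 Δ1=11010000 Δ2=11011000 Δ3=11011100 | 3Δ
t=2: Δ0=11011100 Δ1=11011110 | 1Δ
t=3: Δ0=11011110 Δ1=11011100 | 1Δ
t=4: Δ0=11011100 Δ1=11011110 | 1Δ

1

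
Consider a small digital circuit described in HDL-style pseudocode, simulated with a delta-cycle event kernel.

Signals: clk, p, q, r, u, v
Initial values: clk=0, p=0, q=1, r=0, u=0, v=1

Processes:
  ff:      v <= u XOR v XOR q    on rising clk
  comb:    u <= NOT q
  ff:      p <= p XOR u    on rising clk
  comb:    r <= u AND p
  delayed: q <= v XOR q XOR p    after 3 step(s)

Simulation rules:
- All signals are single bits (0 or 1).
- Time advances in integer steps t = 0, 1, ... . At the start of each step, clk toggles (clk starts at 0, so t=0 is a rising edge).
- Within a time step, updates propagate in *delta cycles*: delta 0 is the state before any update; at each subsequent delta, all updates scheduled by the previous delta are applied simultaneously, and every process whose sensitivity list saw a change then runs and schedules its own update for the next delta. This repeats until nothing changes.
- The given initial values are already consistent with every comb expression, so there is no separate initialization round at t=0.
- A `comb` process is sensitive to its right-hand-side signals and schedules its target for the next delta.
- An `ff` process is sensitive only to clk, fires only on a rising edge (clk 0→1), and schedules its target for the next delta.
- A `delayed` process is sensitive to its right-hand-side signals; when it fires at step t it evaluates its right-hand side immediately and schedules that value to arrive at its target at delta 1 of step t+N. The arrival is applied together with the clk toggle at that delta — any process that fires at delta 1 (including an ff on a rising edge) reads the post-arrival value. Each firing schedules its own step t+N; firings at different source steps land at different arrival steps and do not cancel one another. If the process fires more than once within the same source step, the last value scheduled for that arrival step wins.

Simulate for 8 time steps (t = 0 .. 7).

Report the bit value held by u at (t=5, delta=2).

1

[bits: r,p,u,clk,q,v]
t=0: Δ0=000011 Δ1=000111 Δ2=000110 | 2Δ
t=1: Δ0=000110 Δ1=000010 | 1Δ
t=2: Δ0=000010 Δ1=000110 Δ2=000111 | 2Δ
t=3: Δ0=000111 Δ1=000011 | 1Δ
t=4: Δ0=000011 Δ1=000111 Δ2=000110 | 2Δ
t=5: Δ0=000110 Δ1=000000 Δ2=001000 | 2Δ
t=6: Δ0=001000 Δ1=001100 Δ2=011101 Δ3=111101 | 3Δ
t=7: Δ0=111101 Δ1=111011 Δ2=110011 Δ3=010011 | 3Δ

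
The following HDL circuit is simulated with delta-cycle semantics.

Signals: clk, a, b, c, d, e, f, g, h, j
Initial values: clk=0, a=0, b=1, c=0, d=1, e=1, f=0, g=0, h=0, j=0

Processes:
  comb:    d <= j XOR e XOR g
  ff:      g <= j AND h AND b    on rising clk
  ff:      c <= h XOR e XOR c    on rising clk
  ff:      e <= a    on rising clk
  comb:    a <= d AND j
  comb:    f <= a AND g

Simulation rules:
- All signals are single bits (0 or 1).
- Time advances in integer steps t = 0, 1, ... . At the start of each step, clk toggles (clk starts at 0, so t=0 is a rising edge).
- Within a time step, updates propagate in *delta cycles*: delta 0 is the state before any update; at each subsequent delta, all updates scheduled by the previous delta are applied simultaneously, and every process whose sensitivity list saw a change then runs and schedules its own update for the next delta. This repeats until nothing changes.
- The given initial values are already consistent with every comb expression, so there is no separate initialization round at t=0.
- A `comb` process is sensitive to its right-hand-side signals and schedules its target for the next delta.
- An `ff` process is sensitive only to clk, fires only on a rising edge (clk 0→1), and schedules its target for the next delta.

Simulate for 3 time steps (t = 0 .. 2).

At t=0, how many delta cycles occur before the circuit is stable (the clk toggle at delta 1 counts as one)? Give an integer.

3

t0.Δ0 a=0 f=0 j=0 h=0 e=1 clk=0 b=1 d=1 g=0 c=0
t0.Δ1 a=0 f=0 j=0 h=0 e=1 clk=1 b=1 d=1 g=0 c=0
t0.Δ2 a=0 f=0 j=0 h=0 e=0 clk=1 b=1 d=1 g=0 c=1
t0.Δ3 a=0 f=0 j=0 h=0 e=0 clk=1 b=1 d=0 g=0 c=1
t1.Δ0 a=0 f=0 j=0 h=0 e=0 clk=1 b=1 d=0 g=0 c=1
t1.Δ1 a=0 f=0 j=0 h=0 e=0 clk=0 b=1 d=0 g=0 c=1
t2.Δ0 a=0 f=0 j=0 h=0 e=0 clk=0 b=1 d=0 g=0 c=1
t2.Δ1 a=0 f=0 j=0 h=0 e=0 clk=1 b=1 d=0 g=0 c=1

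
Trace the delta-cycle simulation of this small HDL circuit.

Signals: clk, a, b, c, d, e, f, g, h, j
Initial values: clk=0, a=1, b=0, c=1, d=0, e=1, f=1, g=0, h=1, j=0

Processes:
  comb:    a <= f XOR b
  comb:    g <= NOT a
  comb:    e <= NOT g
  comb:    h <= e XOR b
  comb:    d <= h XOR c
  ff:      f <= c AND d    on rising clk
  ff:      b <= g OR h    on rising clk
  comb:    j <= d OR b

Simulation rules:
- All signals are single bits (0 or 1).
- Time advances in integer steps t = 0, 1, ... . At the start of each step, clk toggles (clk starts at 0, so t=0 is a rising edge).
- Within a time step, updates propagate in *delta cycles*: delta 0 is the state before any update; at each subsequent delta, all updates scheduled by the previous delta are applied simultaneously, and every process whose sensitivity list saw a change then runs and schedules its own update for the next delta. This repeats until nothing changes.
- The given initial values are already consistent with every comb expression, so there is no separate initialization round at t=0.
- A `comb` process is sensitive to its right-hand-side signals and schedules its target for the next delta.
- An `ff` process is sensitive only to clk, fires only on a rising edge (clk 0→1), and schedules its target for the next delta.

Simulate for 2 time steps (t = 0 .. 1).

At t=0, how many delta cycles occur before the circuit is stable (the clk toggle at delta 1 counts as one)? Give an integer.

t=0 Δ0: j=0 b=0 c=1 d=0 f=1 e=1 g=0 clk=0 h=1 a=1
  Δ1: clk:0→1
  Δ2: b:0→1, f:1→0
  Δ3: j:0→1, h:1→0
  Δ4: d:0→1
  (4Δ to stable)
t=1 Δ0: j=1 b=1 c=1 d=1 f=0 e=1 g=0 clk=1 h=0 a=1
  Δ1: clk:1→0
  (1Δ to stable)

4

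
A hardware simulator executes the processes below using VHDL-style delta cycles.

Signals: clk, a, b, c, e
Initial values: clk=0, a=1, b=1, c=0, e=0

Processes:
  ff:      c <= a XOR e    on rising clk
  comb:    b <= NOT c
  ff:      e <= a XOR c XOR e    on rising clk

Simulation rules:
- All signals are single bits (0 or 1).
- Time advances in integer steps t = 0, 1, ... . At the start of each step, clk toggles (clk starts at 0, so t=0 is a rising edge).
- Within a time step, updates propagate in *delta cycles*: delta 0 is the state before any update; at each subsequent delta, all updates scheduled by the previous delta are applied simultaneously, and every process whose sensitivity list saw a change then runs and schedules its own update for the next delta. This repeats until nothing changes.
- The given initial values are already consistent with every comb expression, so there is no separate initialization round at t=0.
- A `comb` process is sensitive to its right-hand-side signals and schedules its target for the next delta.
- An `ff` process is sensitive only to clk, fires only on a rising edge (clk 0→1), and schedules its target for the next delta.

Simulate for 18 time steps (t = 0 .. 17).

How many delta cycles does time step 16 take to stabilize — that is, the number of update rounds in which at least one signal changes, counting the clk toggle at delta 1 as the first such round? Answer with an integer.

t0.Δ0 b=1 clk=0 e=0 c=0 a=1
t0.Δ1 b=1 clk=1 e=0 c=0 a=1
t0.Δ2 b=1 clk=1 e=1 c=1 a=1
t0.Δ3 b=0 clk=1 e=1 c=1 a=1
t1.Δ0 b=0 clk=1 e=1 c=1 a=1
t1.Δ1 b=0 clk=0 e=1 c=1 a=1
t2.Δ0 b=0 clk=0 e=1 c=1 a=1
t2.Δ1 b=0 clk=1 e=1 c=1 a=1
t2.Δ2 b=0 clk=1 e=1 c=0 a=1
t2.Δ3 b=1 clk=1 e=1 c=0 a=1
t3.Δ0 b=1 clk=1 e=1 c=0 a=1
t3.Δ1 b=1 clk=0 e=1 c=0 a=1
t4.Δ0 b=1 clk=0 e=1 c=0 a=1
t4.Δ1 b=1 clk=1 e=1 c=0 a=1
t4.Δ2 b=1 clk=1 e=0 c=0 a=1
t5.Δ0 b=1 clk=1 e=0 c=0 a=1
t5.Δ1 b=1 clk=0 e=0 c=0 a=1
t6.Δ0 b=1 clk=0 e=0 c=0 a=1
t6.Δ1 b=1 clk=1 e=0 c=0 a=1
t6.Δ2 b=1 clk=1 e=1 c=1 a=1
t6.Δ3 b=0 clk=1 e=1 c=1 a=1
t7.Δ0 b=0 clk=1 e=1 c=1 a=1
t7.Δ1 b=0 clk=0 e=1 c=1 a=1
t8.Δ0 b=0 clk=0 e=1 c=1 a=1
t8.Δ1 b=0 clk=1 e=1 c=1 a=1
t8.Δ2 b=0 clk=1 e=1 c=0 a=1
t8.Δ3 b=1 clk=1 e=1 c=0 a=1
t9.Δ0 b=1 clk=1 e=1 c=0 a=1
t9.Δ1 b=1 clk=0 e=1 c=0 a=1
t10.Δ0 b=1 clk=0 e=1 c=0 a=1
t10.Δ1 b=1 clk=1 e=1 c=0 a=1
t10.Δ2 b=1 clk=1 e=0 c=0 a=1
t11.Δ0 b=1 clk=1 e=0 c=0 a=1
t11.Δ1 b=1 clk=0 e=0 c=0 a=1
t12.Δ0 b=1 clk=0 e=0 c=0 a=1
t12.Δ1 b=1 clk=1 e=0 c=0 a=1
t12.Δ2 b=1 clk=1 e=1 c=1 a=1
t12.Δ3 b=0 clk=1 e=1 c=1 a=1
t13.Δ0 b=0 clk=1 e=1 c=1 a=1
t13.Δ1 b=0 clk=0 e=1 c=1 a=1
t14.Δ0 b=0 clk=0 e=1 c=1 a=1
t14.Δ1 b=0 clk=1 e=1 c=1 a=1
t14.Δ2 b=0 clk=1 e=1 c=0 a=1
t14.Δ3 b=1 clk=1 e=1 c=0 a=1
t15.Δ0 b=1 clk=1 e=1 c=0 a=1
t15.Δ1 b=1 clk=0 e=1 c=0 a=1
t16.Δ0 b=1 clk=0 e=1 c=0 a=1
t16.Δ1 b=1 clk=1 e=1 c=0 a=1
t16.Δ2 b=1 clk=1 e=0 c=0 a=1
t17.Δ0 b=1 clk=1 e=0 c=0 a=1
t17.Δ1 b=1 clk=0 e=0 c=0 a=1

2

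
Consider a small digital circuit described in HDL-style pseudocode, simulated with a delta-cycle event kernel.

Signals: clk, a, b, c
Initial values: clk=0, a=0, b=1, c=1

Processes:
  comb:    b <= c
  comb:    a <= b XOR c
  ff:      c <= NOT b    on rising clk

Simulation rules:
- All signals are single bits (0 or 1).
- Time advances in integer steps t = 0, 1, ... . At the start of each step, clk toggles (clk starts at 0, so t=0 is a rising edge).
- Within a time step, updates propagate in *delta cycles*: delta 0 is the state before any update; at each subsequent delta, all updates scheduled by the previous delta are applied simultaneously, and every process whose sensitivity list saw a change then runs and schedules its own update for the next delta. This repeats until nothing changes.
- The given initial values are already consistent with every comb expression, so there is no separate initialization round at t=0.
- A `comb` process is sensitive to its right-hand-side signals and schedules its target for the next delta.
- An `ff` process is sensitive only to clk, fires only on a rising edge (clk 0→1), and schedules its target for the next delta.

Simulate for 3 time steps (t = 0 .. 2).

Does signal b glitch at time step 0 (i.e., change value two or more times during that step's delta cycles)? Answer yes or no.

no

[bits: clk,c,a,b]
t=0: Δ0=0101 Δ1=1101 Δ2=1001 Δ3=1010 Δ4=1000 | 4Δ
t=1: Δ0=1000 Δ1=0000 | 1Δ
t=2: Δ0=0000 Δ1=1000 Δ2=1100 Δ3=1111 Δ4=1101 | 4Δ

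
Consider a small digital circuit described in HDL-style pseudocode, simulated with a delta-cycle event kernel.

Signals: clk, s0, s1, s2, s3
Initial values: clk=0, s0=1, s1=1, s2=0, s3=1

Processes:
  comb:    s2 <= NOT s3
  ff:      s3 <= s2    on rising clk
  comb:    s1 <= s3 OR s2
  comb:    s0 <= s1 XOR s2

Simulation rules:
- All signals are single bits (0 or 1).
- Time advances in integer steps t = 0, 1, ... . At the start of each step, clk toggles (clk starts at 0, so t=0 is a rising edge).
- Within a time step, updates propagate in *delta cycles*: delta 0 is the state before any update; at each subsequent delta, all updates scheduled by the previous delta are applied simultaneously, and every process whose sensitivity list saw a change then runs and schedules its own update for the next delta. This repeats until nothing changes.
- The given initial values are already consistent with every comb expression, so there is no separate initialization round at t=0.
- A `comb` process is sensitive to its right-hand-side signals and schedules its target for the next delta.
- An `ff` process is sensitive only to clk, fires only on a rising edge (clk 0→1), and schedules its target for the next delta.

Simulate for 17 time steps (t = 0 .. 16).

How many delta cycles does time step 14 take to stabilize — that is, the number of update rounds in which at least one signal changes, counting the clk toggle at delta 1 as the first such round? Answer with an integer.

[bits: clk,s1,s3,s2,s0]
t=0: Δ0=01101 Δ1=11101 Δ2=11001 Δ3=10011 Δ4=11011 Δ5=11010 | 5Δ
t=1: Δ0=11010 Δ1=01010 | 1Δ
t=2: Δ0=01010 Δ1=11010 Δ2=11110 Δ3=11100 Δ4=11101 | 4Δ
t=3: Δ0=11101 Δ1=01101 | 1Δ
t=4: Δ0=01101 Δ1=11101 Δ2=11001 Δ3=10011 Δ4=11011 Δ5=11010 | 5Δ
t=5: Δ0=11010 Δ1=01010 | 1Δ
t=6: Δ0=01010 Δ1=11010 Δ2=11110 Δ3=11100 Δ4=11101 | 4Δ
t=7: Δ0=11101 Δ1=01101 | 1Δ
t=8: Δ0=01101 Δ1=11101 Δ2=11001 Δ3=10011 Δ4=11011 Δ5=11010 | 5Δ
t=9: Δ0=11010 Δ1=01010 | 1Δ
t=10: Δ0=01010 Δ1=11010 Δ2=11110 Δ3=11100 Δ4=11101 | 4Δ
t=11: Δ0=11101 Δ1=01101 | 1Δ
t=12: Δ0=01101 Δ1=11101 Δ2=11001 Δ3=10011 Δ4=11011 Δ5=11010 | 5Δ
t=13: Δ0=11010 Δ1=01010 | 1Δ
t=14: Δ0=01010 Δ1=11010 Δ2=11110 Δ3=11100 Δ4=11101 | 4Δ
t=15: Δ0=11101 Δ1=01101 | 1Δ
t=16: Δ0=01101 Δ1=11101 Δ2=11001 Δ3=10011 Δ4=11011 Δ5=11010 | 5Δ

4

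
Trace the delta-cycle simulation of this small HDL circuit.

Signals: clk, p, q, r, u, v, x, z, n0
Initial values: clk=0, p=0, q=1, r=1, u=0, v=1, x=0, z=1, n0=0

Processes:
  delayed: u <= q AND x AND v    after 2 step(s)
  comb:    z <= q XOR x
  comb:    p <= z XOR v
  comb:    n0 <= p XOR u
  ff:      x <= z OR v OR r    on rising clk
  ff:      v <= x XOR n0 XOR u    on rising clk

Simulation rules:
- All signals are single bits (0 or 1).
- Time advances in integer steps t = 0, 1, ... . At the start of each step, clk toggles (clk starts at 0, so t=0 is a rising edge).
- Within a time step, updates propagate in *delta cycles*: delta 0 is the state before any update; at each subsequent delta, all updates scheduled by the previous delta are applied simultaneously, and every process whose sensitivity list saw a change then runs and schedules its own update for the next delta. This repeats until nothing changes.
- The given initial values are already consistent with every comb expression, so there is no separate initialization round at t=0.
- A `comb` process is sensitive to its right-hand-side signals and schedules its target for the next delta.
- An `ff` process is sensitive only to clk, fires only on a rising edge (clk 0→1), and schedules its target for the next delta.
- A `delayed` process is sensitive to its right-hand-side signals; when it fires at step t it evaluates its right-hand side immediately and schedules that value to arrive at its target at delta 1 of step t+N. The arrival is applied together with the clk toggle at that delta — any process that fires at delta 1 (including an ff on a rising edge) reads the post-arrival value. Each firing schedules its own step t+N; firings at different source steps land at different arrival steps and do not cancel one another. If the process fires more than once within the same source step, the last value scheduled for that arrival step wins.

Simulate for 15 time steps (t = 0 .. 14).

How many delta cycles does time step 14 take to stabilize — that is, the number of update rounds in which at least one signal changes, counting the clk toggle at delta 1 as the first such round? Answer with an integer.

t0.Δ0 r=1 n0=0 u=0 z=1 x=0 q=1 clk=0 p=0 v=1
t0.Δ1 r=1 n0=0 u=0 z=1 x=0 q=1 clk=1 p=0 v=1
t0.Δ2 r=1 n0=0 u=0 z=1 x=1 q=1 clk=1 p=0 v=0
t0.Δ3 r=1 n0=0 u=0 z=0 x=1 q=1 clk=1 p=1 v=0
t0.Δ4 r=1 n0=1 u=0 z=0 x=1 q=1 clk=1 p=0 v=0
t0.Δ5 r=1 n0=0 u=0 z=0 x=1 q=1 clk=1 p=0 v=0
t1.Δ0 r=1 n0=0 u=0 z=0 x=1 q=1 clk=1 p=0 v=0
t1.Δ1 r=1 n0=0 u=0 z=0 x=1 q=1 clk=0 p=0 v=0
t2.Δ0 r=1 n0=0 u=0 z=0 x=1 q=1 clk=0 p=0 v=0
t2.Δ1 r=1 n0=0 u=0 z=0 x=1 q=1 clk=1 p=0 v=0
t2.Δ2 r=1 n0=0 u=0 z=0 x=1 q=1 clk=1 p=0 v=1
t2.Δ3 r=1 n0=0 u=0 z=0 x=1 q=1 clk=1 p=1 v=1
t2.Δ4 r=1 n0=1 u=0 z=0 x=1 q=1 clk=1 p=1 v=1
t3.Δ0 r=1 n0=1 u=0 z=0 x=1 q=1 clk=1 p=1 v=1
t3.Δ1 r=1 n0=1 u=0 z=0 x=1 q=1 clk=0 p=1 v=1
t4.Δ0 r=1 n0=1 u=0 z=0 x=1 q=1 clk=0 p=1 v=1
t4.Δ1 r=1 n0=1 u=1 z=0 x=1 q=1 clk=1 p=1 v=1
t4.Δ2 r=1 n0=0 u=1 z=0 x=1 q=1 clk=1 p=1 v=1
t5.Δ0 r=1 n0=0 u=1 z=0 x=1 q=1 clk=1 p=1 v=1
t5.Δ1 r=1 n0=0 u=1 z=0 x=1 q=1 clk=0 p=1 v=1
t6.Δ0 r=1 n0=0 u=1 z=0 x=1 q=1 clk=0 p=1 v=1
t6.Δ1 r=1 n0=0 u=1 z=0 x=1 q=1 clk=1 p=1 v=1
t6.Δ2 r=1 n0=0 u=1 z=0 x=1 q=1 clk=1 p=1 v=0
t6.Δ3 r=1 n0=0 u=1 z=0 x=1 q=1 clk=1 p=0 v=0
t6.Δ4 r=1 n0=1 u=1 z=0 x=1 q=1 clk=1 p=0 v=0
t7.Δ0 r=1 n0=1 u=1 z=0 x=1 q=1 clk=1 p=0 v=0
t7.Δ1 r=1 n0=1 u=1 z=0 x=1 q=1 clk=0 p=0 v=0
t8.Δ0 r=1 n0=1 u=1 z=0 x=1 q=1 clk=0 p=0 v=0
t8.Δ1 r=1 n0=1 u=0 z=0 x=1 q=1 clk=1 p=0 v=0
t8.Δ2 r=1 n0=0 u=0 z=0 x=1 q=1 clk=1 p=0 v=0
t9.Δ0 r=1 n0=0 u=0 z=0 x=1 q=1 clk=1 p=0 v=0
t9.Δ1 r=1 n0=0 u=0 z=0 x=1 q=1 clk=0 p=0 v=0
t10.Δ0 r=1 n0=0 u=0 z=0 x=1 q=1 clk=0 p=0 v=0
t10.Δ1 r=1 n0=0 u=0 z=0 x=1 q=1 clk=1 p=0 v=0
t10.Δ2 r=1 n0=0 u=0 z=0 x=1 q=1 clk=1 p=0 v=1
t10.Δ3 r=1 n0=0 u=0 z=0 x=1 q=1 clk=1 p=1 v=1
t10.Δ4 r=1 n0=1 u=0 z=0 x=1 q=1 clk=1 p=1 v=1
t11.Δ0 r=1 n0=1 u=0 z=0 x=1 q=1 clk=1 p=1 v=1
t11.Δ1 r=1 n0=1 u=0 z=0 x=1 q=1 clk=0 p=1 v=1
t12.Δ0 r=1 n0=1 u=0 z=0 x=1 q=1 clk=0 p=1 v=1
t12.Δ1 r=1 n0=1 u=1 z=0 x=1 q=1 clk=1 p=1 v=1
t12.Δ2 r=1 n0=0 u=1 z=0 x=1 q=1 clk=1 p=1 v=1
t13.Δ0 r=1 n0=0 u=1 z=0 x=1 q=1 clk=1 p=1 v=1
t13.Δ1 r=1 n0=0 u=1 z=0 x=1 q=1 clk=0 p=1 v=1
t14.Δ0 r=1 n0=0 u=1 z=0 x=1 q=1 clk=0 p=1 v=1
t14.Δ1 r=1 n0=0 u=1 z=0 x=1 q=1 clk=1 p=1 v=1
t14.Δ2 r=1 n0=0 u=1 z=0 x=1 q=1 clk=1 p=1 v=0
t14.Δ3 r=1 n0=0 u=1 z=0 x=1 q=1 clk=1 p=0 v=0
t14.Δ4 r=1 n0=1 u=1 z=0 x=1 q=1 clk=1 p=0 v=0

4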